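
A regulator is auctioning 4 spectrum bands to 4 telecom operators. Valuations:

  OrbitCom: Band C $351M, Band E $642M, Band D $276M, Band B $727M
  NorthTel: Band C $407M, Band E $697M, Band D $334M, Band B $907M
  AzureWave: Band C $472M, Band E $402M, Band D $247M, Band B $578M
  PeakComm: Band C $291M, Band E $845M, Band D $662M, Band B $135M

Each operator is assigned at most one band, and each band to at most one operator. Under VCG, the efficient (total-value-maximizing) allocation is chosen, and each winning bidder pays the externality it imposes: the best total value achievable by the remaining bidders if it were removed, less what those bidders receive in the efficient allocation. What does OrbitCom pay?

OrbitCom pays $183M.

Efficient allocation: OrbitCom→Band E ($642M), NorthTel→Band B ($907M), AzureWave→Band C ($472M), PeakComm→Band D ($662M); total welfare W = $2683M.
OrbitCom receives Band E at value $642M, so the others get W − 642 = $2041M.
Without OrbitCom: best allocation of the remaining 3 bidders over all 4 bands is NorthTel→Band B ($907M), AzureWave→Band C ($472M), PeakComm→Band E ($845M), total $2224M.
VCG payment = (others' best without OrbitCom) − (others' welfare with OrbitCom) = 2224 − 2041 = $183M.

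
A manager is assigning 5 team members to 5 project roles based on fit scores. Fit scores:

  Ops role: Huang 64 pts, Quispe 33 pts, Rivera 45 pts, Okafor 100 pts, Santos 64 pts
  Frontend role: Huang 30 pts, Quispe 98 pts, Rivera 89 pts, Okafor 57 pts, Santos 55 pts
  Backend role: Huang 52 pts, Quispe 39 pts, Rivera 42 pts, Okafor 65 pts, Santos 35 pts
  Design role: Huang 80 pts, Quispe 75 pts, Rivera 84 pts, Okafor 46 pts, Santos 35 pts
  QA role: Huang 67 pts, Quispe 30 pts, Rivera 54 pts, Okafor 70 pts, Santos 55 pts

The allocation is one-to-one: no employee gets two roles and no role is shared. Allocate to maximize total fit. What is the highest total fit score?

Optimal: Huang→Backend role (52 pts), Quispe→Frontend role (98 pts), Rivera→Design role (84 pts), Okafor→Ops role (100 pts), Santos→QA role (55 pts) — total 52+98+84+100+55 = 389 pts.
Max-entry greedy (repeatedly take the single best remaining cell) gives 384 pts, worse by 5.
Swapping Okafor↔Quispe (Okafor→Frontend role 57 pts, Quispe→Ops role 33 pts) loses 108.

Max total: 389 pts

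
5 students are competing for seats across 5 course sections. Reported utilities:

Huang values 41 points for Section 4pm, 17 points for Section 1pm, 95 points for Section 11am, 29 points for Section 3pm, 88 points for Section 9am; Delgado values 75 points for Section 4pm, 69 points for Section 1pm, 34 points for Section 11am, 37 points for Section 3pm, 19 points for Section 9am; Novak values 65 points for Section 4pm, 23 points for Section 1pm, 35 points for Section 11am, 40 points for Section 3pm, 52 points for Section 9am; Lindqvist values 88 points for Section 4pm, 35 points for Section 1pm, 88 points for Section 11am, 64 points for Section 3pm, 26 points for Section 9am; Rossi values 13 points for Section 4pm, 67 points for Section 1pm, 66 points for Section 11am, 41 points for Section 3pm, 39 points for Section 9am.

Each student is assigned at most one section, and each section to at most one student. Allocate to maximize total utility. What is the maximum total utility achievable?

Maximum total: 358 points

This is the linear assignment problem.
Optimal: Huang→Section 9am (88 points), Delgado→Section 4pm (75 points), Novak→Section 3pm (40 points), Lindqvist→Section 11am (88 points), Rossi→Section 1pm (67 points) — total 88+75+40+88+67 = 358 points.
Max-entry greedy (repeatedly take the single best remaining cell) gives 345 points, worse by 13.
Swapping Delgado↔Novak (Delgado→Section 3pm 37 points, Novak→Section 4pm 65 points) loses 13.
No other one-to-one assignment exceeds 358 points.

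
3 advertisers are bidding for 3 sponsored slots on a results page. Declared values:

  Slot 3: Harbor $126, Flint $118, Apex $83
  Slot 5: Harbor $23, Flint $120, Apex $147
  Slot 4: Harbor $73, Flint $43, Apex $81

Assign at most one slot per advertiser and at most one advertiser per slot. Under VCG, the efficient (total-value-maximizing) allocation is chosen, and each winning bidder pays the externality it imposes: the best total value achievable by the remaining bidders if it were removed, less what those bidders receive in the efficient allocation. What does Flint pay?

Efficient allocation: Harbor→Slot 4 ($73), Flint→Slot 3 ($118), Apex→Slot 5 ($147); total welfare W = $338.
Flint receives Slot 3 at value $118, so the others get W − 118 = $220.
Without Flint: best allocation of the remaining 2 bidders over all 3 slots is Harbor→Slot 3 ($126), Apex→Slot 5 ($147), total $273.
VCG payment = (others' best without Flint) − (others' welfare with Flint) = 273 − 220 = $53.

Flint pays $53.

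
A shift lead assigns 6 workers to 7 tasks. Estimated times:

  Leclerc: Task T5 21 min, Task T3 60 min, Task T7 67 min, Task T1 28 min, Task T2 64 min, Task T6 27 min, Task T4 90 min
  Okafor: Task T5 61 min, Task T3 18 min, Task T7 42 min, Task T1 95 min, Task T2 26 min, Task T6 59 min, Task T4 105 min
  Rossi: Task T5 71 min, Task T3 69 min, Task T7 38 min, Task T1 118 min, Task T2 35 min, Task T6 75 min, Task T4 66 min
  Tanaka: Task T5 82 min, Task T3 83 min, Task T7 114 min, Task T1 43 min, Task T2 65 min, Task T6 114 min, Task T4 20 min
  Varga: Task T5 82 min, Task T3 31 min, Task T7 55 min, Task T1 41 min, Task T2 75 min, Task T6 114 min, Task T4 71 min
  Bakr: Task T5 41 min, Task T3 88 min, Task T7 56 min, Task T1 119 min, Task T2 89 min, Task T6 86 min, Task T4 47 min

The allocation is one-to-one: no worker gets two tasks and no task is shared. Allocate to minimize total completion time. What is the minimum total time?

This is the linear assignment problem.
Optimal: Leclerc→Task T6 (27 min), Okafor→Task T3 (18 min), Rossi→Task T2 (35 min), Tanaka→Task T4 (20 min), Varga→Task T1 (41 min), Bakr→Task T5 (41 min) — total 27+18+35+20+41+41 = 182 min.
Row-greedy (each worker in turn takes its cheapest remaining task) gives 191 min, worse by 9.
Next-best assignment: Leclerc→Task T6, Okafor→Task T2, Rossi→Task T7, Tanaka→Task T4, Varga→Task T3, Bakr→Task T5 = 183 min.
Checked against all permutations: 182 min is optimal.

Min total: 182 min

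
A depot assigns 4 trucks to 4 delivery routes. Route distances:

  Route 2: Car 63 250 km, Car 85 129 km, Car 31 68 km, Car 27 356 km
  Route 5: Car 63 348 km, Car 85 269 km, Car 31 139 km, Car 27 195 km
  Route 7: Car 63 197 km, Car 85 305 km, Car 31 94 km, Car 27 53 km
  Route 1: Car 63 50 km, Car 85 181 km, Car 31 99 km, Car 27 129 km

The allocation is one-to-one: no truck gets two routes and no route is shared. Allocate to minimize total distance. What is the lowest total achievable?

Minimum total: 371 km

Optimal: Car 63→Route 1 (50 km), Car 85→Route 2 (129 km), Car 31→Route 5 (139 km), Car 27→Route 7 (53 km) — total 50+129+139+53 = 371 km.
Column-greedy (each route in turn goes to its cheapest remaining truck) gives 641 km, worse by 270.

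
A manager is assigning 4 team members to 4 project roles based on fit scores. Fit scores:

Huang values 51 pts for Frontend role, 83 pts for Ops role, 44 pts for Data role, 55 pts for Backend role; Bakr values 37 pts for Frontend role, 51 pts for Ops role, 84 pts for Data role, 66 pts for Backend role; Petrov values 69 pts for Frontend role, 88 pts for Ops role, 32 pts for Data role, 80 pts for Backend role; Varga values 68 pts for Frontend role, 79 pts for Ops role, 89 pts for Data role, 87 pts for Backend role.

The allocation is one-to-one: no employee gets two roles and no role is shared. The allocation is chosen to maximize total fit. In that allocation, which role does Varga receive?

Varga receives Backend role.

This is a one-to-one assignment (maximum-weight bipartite matching).
Optimal: Huang→Ops role (83 pts), Bakr→Data role (84 pts), Petrov→Frontend role (69 pts), Varga→Backend role (87 pts) — total 83+84+69+87 = 323 pts.
Max-entry greedy (repeatedly take the single best remaining cell) gives 294 pts, worse by 29.
Next-best assignment: Huang→Ops role, Bakr→Data role, Petrov→Backend role, Varga→Frontend role = 315 pts.
Varga's own top role is Data role (89 pts), but forcing Varga→Data role and reassigning the rest optimally gives only 307 pts — worse by 16.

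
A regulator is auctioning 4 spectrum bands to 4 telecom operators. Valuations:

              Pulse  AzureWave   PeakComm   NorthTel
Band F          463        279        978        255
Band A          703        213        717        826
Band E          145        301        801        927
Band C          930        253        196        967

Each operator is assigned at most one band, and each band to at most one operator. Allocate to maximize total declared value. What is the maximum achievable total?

This is the linear assignment problem.
Optimal: Pulse→Band C ($930M), AzureWave→Band A ($213M), PeakComm→Band F ($978M), NorthTel→Band E ($927M) — total 930+213+978+927 = $3048M.
Column-greedy (each band in turn goes to its best remaining operator) gives $3035M, worse by 13.
Next-best assignment: Pulse→Band C, AzureWave→Band E, PeakComm→Band F, NorthTel→Band A = $3035M.
Swapping PeakComm↔NorthTel (PeakComm→Band E $801M, NorthTel→Band F $255M) loses 849.

Maximum total: $3048M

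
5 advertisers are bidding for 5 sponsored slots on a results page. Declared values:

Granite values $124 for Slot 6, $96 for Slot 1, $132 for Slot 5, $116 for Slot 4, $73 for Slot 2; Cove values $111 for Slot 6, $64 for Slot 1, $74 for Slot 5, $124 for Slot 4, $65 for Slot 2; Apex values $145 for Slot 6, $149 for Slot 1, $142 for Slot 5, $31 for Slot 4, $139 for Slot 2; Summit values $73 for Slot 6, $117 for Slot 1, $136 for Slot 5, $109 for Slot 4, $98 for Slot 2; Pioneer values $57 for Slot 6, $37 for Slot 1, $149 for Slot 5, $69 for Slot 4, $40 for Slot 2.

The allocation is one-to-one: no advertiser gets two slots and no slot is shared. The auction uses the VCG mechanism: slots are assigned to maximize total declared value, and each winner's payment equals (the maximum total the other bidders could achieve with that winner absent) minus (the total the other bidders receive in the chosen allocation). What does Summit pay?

Summit pays $10.

Efficient allocation: Granite→Slot 6 ($124), Cove→Slot 4 ($124), Apex→Slot 2 ($139), Summit→Slot 1 ($117), Pioneer→Slot 5 ($149); total welfare W = $653.
Summit receives Slot 1 at value $117, so the others get W − 117 = $536.
Without Summit: best allocation of the remaining 4 bidders over all 5 slots is Granite→Slot 6 ($124), Cove→Slot 4 ($124), Apex→Slot 1 ($149), Pioneer→Slot 5 ($149), total $546.
VCG payment = (others' best without Summit) − (others' welfare with Summit) = 546 − 536 = $10.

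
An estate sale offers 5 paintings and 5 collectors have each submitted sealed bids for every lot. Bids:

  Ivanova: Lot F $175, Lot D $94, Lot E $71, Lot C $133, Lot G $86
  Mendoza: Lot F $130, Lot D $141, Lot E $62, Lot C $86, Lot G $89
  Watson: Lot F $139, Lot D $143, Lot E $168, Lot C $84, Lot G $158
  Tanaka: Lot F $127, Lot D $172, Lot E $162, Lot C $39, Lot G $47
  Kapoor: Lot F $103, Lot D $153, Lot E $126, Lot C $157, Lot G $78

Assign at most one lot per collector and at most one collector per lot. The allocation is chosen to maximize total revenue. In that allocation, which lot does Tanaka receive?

Optimal: Ivanova→Lot F ($175), Mendoza→Lot D ($141), Watson→Lot G ($158), Tanaka→Lot E ($162), Kapoor→Lot C ($157) — total 175+141+158+162+157 = $793.
Row-greedy (each collector in turn takes its best remaining lot) gives $688, worse by 105.
Next-best assignment: Ivanova→Lot F, Mendoza→Lot G, Watson→Lot E, Tanaka→Lot D, Kapoor→Lot C = $761.
Swapping Mendoza↔Watson (Mendoza→Lot G $89, Watson→Lot D $143) loses 67.
Tanaka's own top lot is Lot D ($172), but forcing Tanaka→Lot D and reassigning the rest optimally gives only $761 — worse by 32.

Tanaka receives Lot E.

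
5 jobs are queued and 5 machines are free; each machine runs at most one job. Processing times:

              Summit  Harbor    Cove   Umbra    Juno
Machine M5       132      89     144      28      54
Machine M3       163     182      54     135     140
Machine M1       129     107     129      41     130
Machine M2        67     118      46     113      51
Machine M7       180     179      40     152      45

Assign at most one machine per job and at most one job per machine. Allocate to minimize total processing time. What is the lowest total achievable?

Treat this as an assignment problem: match each job to one machine.
Optimal: Summit→Machine M2 (67 min), Harbor→Machine M5 (89 min), Cove→Machine M3 (54 min), Umbra→Machine M1 (41 min), Juno→Machine M7 (45 min) — total 67+89+54+41+45 = 296 min.
Column-greedy (each machine in turn goes to its cheapest remaining job) gives 420 min, worse by 124.
Next-best assignment: Summit→Machine M2, Harbor→Machine M1, Cove→Machine M3, Umbra→Machine M5, Juno→Machine M7 = 301 min.
Every other assignment is strictly worse.

Min total: 296 min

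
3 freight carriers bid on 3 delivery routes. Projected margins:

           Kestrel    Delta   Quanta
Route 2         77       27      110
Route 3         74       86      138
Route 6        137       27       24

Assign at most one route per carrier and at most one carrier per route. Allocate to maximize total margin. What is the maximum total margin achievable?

Max total: $333k

This is the linear assignment problem.
Optimal: Kestrel→Route 6 ($137k), Delta→Route 3 ($86k), Quanta→Route 2 ($110k) — total 137+86+110 = $333k.
Max-entry greedy (repeatedly take the single best remaining cell) gives $302k, worse by 31.
Next-best assignment: Kestrel→Route 6, Delta→Route 2, Quanta→Route 3 = $302k.
No other one-to-one assignment exceeds $333k.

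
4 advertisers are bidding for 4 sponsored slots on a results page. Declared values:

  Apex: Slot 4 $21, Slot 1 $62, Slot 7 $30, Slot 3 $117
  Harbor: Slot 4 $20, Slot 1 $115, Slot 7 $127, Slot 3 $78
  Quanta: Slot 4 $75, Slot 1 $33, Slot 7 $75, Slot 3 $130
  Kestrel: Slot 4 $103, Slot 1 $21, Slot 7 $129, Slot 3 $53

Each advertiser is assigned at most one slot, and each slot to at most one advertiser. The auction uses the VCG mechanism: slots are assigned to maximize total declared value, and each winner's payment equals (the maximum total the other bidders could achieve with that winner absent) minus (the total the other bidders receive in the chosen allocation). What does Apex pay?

Efficient allocation: Apex→Slot 3 ($117), Harbor→Slot 1 ($115), Quanta→Slot 4 ($75), Kestrel→Slot 7 ($129); total welfare W = $436.
Apex receives Slot 3 at value $117, so the others get W − 117 = $319.
Without Apex: best allocation of the remaining 3 bidders over all 4 slots is Harbor→Slot 1 ($115), Quanta→Slot 3 ($130), Kestrel→Slot 7 ($129), total $374.
VCG payment = (others' best without Apex) − (others' welfare with Apex) = 374 − 319 = $55.

Apex pays $55.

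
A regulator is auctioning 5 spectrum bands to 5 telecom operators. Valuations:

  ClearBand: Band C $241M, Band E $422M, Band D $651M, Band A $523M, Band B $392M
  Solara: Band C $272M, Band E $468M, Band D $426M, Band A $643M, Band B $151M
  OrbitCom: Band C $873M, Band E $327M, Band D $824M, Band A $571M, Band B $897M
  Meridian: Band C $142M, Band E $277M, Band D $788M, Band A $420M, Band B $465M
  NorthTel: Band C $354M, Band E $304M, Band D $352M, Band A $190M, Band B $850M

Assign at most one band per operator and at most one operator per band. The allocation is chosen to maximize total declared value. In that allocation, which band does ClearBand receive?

This is a one-to-one assignment (maximum-weight bipartite matching).
Optimal: ClearBand→Band E ($422M), Solara→Band A ($643M), OrbitCom→Band C ($873M), Meridian→Band D ($788M), NorthTel→Band B ($850M) — total 422+643+873+788+850 = $3576M.
Max-entry greedy (repeatedly take the single best remaining cell) gives $3104M, worse by 472.
Checked against all permutations: $3576M is optimal.
ClearBand's own top band is Band D ($651M), but forcing ClearBand→Band D and reassigning the rest optimally gives only $3294M — worse by 282.

ClearBand receives Band E.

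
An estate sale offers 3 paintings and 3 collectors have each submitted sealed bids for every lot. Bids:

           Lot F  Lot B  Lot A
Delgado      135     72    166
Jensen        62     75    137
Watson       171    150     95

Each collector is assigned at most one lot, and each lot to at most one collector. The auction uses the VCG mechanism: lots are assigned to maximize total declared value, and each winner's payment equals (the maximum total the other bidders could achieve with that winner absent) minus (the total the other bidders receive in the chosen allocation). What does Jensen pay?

Efficient allocation: Delgado→Lot F ($135), Jensen→Lot A ($137), Watson→Lot B ($150); total welfare W = $422.
Jensen receives Lot A at value $137, so the others get W − 137 = $285.
Without Jensen: best allocation of the remaining 2 bidders over all 3 lots is Delgado→Lot A ($166), Watson→Lot F ($171), total $337.
VCG payment = (others' best without Jensen) − (others' welfare with Jensen) = 337 − 285 = $52.

Jensen pays $52.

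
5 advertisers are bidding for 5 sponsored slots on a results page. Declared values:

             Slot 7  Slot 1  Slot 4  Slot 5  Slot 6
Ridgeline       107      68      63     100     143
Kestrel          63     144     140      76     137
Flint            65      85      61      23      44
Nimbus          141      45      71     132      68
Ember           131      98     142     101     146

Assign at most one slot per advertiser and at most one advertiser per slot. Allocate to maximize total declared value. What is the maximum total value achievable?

Optimal: Ridgeline→Slot 6 ($143), Kestrel→Slot 4 ($140), Flint→Slot 1 ($85), Nimbus→Slot 5 ($132), Ember→Slot 7 ($131) — total 143+140+85+132+131 = $631.
Row-greedy (each advertiser in turn takes its best remaining slot) gives $626, worse by 5.

Max total: $631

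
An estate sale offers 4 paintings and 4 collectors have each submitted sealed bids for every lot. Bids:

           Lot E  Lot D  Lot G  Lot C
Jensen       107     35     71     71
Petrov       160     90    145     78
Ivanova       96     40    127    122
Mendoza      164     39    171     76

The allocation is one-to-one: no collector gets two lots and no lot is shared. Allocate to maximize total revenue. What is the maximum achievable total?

Maximum total: $490

Optimal: Jensen→Lot E ($107), Petrov→Lot D ($90), Ivanova→Lot C ($122), Mendoza→Lot G ($171) — total 107+90+122+171 = $490.
Column-greedy (each lot in turn goes to its best remaining collector) gives $452, worse by 38.
Swapping Mendoza↔Ivanova (Mendoza→Lot C $76, Ivanova→Lot G $127) loses 90.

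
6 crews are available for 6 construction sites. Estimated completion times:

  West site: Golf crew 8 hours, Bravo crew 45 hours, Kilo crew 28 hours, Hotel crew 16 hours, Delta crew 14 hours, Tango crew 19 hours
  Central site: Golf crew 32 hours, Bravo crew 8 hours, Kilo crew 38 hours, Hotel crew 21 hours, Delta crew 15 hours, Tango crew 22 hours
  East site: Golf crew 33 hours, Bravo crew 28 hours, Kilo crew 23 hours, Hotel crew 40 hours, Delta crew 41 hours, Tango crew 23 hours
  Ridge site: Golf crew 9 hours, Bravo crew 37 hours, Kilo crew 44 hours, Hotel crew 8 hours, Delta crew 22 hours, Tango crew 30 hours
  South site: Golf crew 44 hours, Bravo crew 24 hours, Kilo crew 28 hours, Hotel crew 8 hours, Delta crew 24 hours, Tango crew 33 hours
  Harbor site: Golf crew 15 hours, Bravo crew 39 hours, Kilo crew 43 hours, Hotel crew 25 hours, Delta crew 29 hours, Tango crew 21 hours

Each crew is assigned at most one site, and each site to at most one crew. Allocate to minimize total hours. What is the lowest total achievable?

Minimum total: 83 hours

Optimal: Golf crew→Ridge site (9 hours), Bravo crew→Central site (8 hours), Kilo crew→East site (23 hours), Hotel crew→South site (8 hours), Delta crew→West site (14 hours), Tango crew→Harbor site (21 hours) — total 9+8+23+8+14+21 = 83 hours.
Row-greedy (each crew in turn takes its cheapest remaining site) gives 92 hours, worse by 9.
Swapping Bravo crew↔Golf crew (Bravo crew→Ridge site 37 hours, Golf crew→Central site 32 hours) adds 52.
No other one-to-one assignment undercuts 83 hours.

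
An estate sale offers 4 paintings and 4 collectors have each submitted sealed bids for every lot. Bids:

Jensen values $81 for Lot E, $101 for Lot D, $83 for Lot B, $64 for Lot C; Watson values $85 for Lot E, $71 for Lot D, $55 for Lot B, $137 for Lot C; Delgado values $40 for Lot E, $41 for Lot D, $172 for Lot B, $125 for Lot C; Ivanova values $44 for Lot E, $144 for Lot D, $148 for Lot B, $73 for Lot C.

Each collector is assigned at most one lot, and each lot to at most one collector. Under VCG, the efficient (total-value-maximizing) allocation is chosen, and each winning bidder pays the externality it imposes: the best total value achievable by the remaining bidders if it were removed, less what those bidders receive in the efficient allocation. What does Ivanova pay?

Ivanova pays $20.

Efficient allocation: Jensen→Lot E ($81), Watson→Lot C ($137), Delgado→Lot B ($172), Ivanova→Lot D ($144); total welfare W = $534.
Ivanova receives Lot D at value $144, so the others get W − 144 = $390.
Without Ivanova: best allocation of the remaining 3 bidders over all 4 lots is Jensen→Lot D ($101), Watson→Lot C ($137), Delgado→Lot B ($172), total $410.
VCG payment = (others' best without Ivanova) − (others' welfare with Ivanova) = 410 − 390 = $20.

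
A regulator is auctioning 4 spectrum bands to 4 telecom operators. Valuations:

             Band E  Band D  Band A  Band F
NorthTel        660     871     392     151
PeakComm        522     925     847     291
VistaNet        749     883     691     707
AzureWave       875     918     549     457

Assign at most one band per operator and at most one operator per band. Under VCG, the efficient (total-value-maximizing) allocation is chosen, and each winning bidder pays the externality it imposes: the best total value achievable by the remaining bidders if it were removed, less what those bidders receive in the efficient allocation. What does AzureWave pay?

AzureWave pays $42M.

Efficient allocation: NorthTel→Band D ($871M), PeakComm→Band A ($847M), VistaNet→Band F ($707M), AzureWave→Band E ($875M); total welfare W = $3300M.
AzureWave receives Band E at value $875M, so the others get W − 875 = $2425M.
Without AzureWave: best allocation of the remaining 3 bidders over all 4 bands is NorthTel→Band D ($871M), PeakComm→Band A ($847M), VistaNet→Band E ($749M), total $2467M.
VCG payment = (others' best without AzureWave) − (others' welfare with AzureWave) = 2467 − 2425 = $42M.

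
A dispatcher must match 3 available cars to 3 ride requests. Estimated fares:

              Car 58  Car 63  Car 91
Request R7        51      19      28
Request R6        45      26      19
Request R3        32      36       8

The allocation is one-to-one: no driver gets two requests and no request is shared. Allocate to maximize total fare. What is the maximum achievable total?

Treat this as an assignment problem: match each driver to one request.
Optimal: Car 58→Request R6 ($45), Car 63→Request R3 ($36), Car 91→Request R7 ($28) — total 45+36+28 = $109.
Column-greedy (each request in turn goes to its best remaining driver) gives $85, worse by 24.

Maximum total: $109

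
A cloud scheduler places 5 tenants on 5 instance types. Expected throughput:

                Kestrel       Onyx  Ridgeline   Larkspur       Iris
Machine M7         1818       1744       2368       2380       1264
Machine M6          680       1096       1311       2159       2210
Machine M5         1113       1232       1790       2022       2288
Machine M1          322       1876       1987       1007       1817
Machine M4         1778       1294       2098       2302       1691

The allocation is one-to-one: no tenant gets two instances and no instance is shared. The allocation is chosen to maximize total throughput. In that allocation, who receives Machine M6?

Larkspur receives Machine M6.

This is a one-to-one assignment (maximum-weight bipartite matching).
Optimal: Kestrel→Machine M4 (1778 ops/s), Onyx→Machine M1 (1876 ops/s), Ridgeline→Machine M7 (2368 ops/s), Larkspur→Machine M6 (2159 ops/s), Iris→Machine M5 (2288 ops/s) — total 1778+1876+2368+2159+2288 = 10469 ops/s.
Column-greedy (each instance in turn goes to its best remaining tenant) gives 10034 ops/s, worse by 435.
Next-best assignment: Kestrel→Machine M4, Onyx→Machine M1, Ridgeline→Machine M7, Larkspur→Machine M5, Iris→Machine M6 = 10254 ops/s.
Larkspur's own top instance is Machine M7 (2380 ops/s), but forcing Larkspur→Machine M7 and reassigning the rest optimally gives only 10034 ops/s — worse by 435.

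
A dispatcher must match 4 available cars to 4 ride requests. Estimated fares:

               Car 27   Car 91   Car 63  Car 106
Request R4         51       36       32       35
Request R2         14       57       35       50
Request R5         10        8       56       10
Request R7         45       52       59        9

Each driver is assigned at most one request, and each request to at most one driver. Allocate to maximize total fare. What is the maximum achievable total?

This is the linear assignment problem.
Optimal: Car 27→Request R4 ($51), Car 91→Request R7 ($52), Car 63→Request R5 ($56), Car 106→Request R2 ($50) — total 51+52+56+50 = $209.
Row-greedy (each driver in turn takes its best remaining request) gives $177, worse by 32.

Maximum total: $209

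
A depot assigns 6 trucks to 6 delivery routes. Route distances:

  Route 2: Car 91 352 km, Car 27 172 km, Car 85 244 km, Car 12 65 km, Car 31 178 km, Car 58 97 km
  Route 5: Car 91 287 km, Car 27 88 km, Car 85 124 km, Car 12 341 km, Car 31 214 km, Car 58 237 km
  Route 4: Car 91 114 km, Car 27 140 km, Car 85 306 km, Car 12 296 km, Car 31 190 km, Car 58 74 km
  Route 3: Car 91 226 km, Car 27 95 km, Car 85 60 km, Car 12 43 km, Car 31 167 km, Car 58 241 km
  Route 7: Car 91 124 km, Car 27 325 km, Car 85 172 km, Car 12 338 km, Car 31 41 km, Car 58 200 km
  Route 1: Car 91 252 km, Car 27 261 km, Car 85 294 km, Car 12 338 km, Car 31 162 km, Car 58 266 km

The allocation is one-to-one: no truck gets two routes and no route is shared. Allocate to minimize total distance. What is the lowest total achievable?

Optimal: Car 91→Route 7 (124 km), Car 27→Route 5 (88 km), Car 85→Route 3 (60 km), Car 12→Route 2 (65 km), Car 31→Route 1 (162 km), Car 58→Route 4 (74 km) — total 124+88+60+65+162+74 = 573 km.
Row-greedy (each truck in turn takes its cheapest remaining route) gives 634 km, worse by 61.
Next-best assignment: Car 91→Route 1, Car 27→Route 5, Car 85→Route 3, Car 12→Route 2, Car 31→Route 7, Car 58→Route 4 = 580 km.

Minimum total: 573 km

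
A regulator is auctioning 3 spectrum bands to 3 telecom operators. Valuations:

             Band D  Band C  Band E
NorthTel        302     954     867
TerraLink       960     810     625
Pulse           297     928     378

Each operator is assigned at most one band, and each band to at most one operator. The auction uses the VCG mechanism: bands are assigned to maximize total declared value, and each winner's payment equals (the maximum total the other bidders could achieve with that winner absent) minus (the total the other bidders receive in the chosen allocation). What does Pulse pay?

Efficient allocation: NorthTel→Band E ($867M), TerraLink→Band D ($960M), Pulse→Band C ($928M); total welfare W = $2755M.
Pulse receives Band C at value $928M, so the others get W − 928 = $1827M.
Without Pulse: best allocation of the remaining 2 bidders over all 3 bands is NorthTel→Band C ($954M), TerraLink→Band D ($960M), total $1914M.
VCG payment = (others' best without Pulse) − (others' welfare with Pulse) = 1914 − 1827 = $87M.

Pulse pays $87M.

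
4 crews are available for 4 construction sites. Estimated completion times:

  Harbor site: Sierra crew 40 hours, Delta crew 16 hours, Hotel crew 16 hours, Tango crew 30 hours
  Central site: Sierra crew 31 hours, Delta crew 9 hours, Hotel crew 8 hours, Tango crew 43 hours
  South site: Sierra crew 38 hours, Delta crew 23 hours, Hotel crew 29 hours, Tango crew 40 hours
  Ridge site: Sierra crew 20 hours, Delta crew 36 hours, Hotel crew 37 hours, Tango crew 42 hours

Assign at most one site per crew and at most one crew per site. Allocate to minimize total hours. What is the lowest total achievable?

Optimal: Sierra crew→Ridge site (20 hours), Delta crew→South site (23 hours), Hotel crew→Central site (8 hours), Tango crew→Harbor site (30 hours) — total 20+23+8+30 = 81 hours.
Column-greedy (each site in turn goes to its cheapest remaining crew) gives 104 hours, worse by 23.
Every other assignment is strictly worse.

Min total: 81 hours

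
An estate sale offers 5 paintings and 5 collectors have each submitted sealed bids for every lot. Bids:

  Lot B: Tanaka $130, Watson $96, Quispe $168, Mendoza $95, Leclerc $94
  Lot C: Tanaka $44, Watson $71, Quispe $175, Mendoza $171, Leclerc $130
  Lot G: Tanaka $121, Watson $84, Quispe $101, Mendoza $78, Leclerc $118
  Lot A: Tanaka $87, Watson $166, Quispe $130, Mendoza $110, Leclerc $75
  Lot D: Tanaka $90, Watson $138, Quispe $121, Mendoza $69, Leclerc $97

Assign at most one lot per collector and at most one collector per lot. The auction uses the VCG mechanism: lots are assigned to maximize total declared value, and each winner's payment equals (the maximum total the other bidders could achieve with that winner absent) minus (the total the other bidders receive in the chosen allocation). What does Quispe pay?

Efficient allocation: Tanaka→Lot G ($121), Watson→Lot A ($166), Quispe→Lot B ($168), Mendoza→Lot C ($171), Leclerc→Lot D ($97); total welfare W = $723.
Quispe receives Lot B at value $168, so the others get W − 168 = $555.
Without Quispe: best allocation of the remaining 4 bidders over all 5 lots is Tanaka→Lot B ($130), Watson→Lot A ($166), Mendoza→Lot C ($171), Leclerc→Lot G ($118), total $585.
VCG payment = (others' best without Quispe) − (others' welfare with Quispe) = 585 − 555 = $30.

Quispe pays $30.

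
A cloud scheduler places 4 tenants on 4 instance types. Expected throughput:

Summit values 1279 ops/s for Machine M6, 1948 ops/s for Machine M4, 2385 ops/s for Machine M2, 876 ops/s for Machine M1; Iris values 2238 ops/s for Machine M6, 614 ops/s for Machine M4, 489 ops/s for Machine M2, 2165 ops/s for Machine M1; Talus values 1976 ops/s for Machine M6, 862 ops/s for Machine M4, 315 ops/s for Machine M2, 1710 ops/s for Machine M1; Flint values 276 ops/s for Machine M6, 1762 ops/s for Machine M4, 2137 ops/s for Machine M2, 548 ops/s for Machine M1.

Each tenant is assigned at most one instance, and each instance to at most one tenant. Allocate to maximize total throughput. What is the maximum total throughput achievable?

Optimal: Summit→Machine M2 (2385 ops/s), Iris→Machine M1 (2165 ops/s), Talus→Machine M6 (1976 ops/s), Flint→Machine M4 (1762 ops/s) — total 2385+2165+1976+1762 = 8288 ops/s.
Every other assignment is strictly worse.

Max total: 8288 ops/s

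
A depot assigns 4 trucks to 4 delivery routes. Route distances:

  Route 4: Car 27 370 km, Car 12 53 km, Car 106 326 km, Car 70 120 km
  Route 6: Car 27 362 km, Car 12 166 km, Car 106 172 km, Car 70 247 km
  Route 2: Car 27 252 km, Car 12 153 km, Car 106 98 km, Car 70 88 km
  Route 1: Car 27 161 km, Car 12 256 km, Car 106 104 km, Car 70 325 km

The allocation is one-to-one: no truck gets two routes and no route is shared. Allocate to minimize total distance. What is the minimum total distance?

Min total: 474 km

This is the linear assignment problem.
Optimal: Car 27→Route 1 (161 km), Car 12→Route 4 (53 km), Car 106→Route 6 (172 km), Car 70→Route 2 (88 km) — total 161+53+172+88 = 474 km.
Row-greedy (each truck in turn takes its cheapest remaining route) gives 559 km, worse by 85.
Next-best assignment: Car 27→Route 1, Car 12→Route 6, Car 106→Route 2, Car 70→Route 4 = 545 km.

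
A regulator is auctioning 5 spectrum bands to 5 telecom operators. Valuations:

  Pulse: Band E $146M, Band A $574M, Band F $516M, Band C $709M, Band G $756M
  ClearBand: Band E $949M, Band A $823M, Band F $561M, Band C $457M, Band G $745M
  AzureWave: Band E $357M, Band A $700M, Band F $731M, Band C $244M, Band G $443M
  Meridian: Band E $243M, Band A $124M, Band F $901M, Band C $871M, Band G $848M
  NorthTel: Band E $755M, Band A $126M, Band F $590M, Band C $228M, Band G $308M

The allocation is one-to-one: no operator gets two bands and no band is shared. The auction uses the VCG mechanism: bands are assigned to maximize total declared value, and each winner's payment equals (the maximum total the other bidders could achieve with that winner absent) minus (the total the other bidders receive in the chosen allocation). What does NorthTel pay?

Efficient allocation: Pulse→Band G ($756M), ClearBand→Band A ($823M), AzureWave→Band F ($731M), Meridian→Band C ($871M), NorthTel→Band E ($755M); total welfare W = $3936M.
NorthTel receives Band E at value $755M, so the others get W − 755 = $3181M.
Without NorthTel: best allocation of the remaining 4 bidders over all 5 bands is Pulse→Band G ($756M), ClearBand→Band E ($949M), AzureWave→Band F ($731M), Meridian→Band C ($871M), total $3307M.
VCG payment = (others' best without NorthTel) − (others' welfare with NorthTel) = 3307 − 3181 = $126M.

NorthTel pays $126M.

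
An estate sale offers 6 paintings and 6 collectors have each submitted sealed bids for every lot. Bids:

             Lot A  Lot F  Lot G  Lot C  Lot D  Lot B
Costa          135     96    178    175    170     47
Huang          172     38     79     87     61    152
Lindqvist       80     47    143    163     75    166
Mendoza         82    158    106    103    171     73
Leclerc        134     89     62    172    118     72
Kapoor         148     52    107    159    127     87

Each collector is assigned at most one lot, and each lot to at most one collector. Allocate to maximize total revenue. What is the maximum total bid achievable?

Optimal: Costa→Lot G ($178), Huang→Lot A ($172), Lindqvist→Lot B ($166), Mendoza→Lot F ($158), Leclerc→Lot C ($172), Kapoor→Lot D ($127) — total 178+172+166+158+172+127 = $973.
Next-best assignment: Costa→Lot G, Huang→Lot A, Lindqvist→Lot B, Mendoza→Lot F, Leclerc→Lot D, Kapoor→Lot C = $951.

Maximum total: $973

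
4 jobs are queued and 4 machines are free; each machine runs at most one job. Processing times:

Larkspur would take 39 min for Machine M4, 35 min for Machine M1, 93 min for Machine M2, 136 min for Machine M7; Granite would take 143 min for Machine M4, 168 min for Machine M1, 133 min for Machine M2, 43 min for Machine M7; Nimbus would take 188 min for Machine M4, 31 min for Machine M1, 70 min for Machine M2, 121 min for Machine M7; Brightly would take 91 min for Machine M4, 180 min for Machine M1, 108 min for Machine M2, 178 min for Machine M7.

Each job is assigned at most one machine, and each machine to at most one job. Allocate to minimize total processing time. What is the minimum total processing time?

This is a one-to-one assignment (minimum-cost bipartite matching).
Optimal: Larkspur→Machine M4 (39 min), Granite→Machine M7 (43 min), Nimbus→Machine M1 (31 min), Brightly→Machine M2 (108 min) — total 39+43+31+108 = 221 min.
Checked against all permutations: 221 min is optimal.

Minimum total: 221 min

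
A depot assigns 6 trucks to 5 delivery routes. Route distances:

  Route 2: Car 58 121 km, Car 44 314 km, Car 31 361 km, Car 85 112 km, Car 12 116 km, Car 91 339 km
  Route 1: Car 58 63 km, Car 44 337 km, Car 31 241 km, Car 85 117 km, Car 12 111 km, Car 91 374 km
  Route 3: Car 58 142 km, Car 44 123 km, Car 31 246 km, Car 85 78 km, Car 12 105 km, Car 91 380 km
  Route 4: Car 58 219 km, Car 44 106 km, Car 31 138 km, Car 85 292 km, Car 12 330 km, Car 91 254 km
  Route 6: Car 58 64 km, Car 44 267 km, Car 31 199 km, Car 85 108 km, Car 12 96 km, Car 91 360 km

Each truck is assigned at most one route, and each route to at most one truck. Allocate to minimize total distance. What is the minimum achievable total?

Optimal: Car 85→Route 2 (112 km), Car 58→Route 1 (63 km), Car 44→Route 3 (123 km), Car 31→Route 4 (138 km), Car 12→Route 6 (96 km) — total 112+63+123+138+96 = 532 km.
Column-greedy (each route in turn goes to its cheapest remaining truck) gives 585 km, worse by 53.

Minimum total: 532 km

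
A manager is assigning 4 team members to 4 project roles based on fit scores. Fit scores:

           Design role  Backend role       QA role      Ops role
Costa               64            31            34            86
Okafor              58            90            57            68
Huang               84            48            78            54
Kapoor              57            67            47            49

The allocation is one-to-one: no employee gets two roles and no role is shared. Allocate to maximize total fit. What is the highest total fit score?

Max total: 311 pts

This is the linear assignment problem.
Optimal: Costa→Ops role (86 pts), Okafor→Backend role (90 pts), Huang→QA role (78 pts), Kapoor→Design role (57 pts) — total 86+90+78+57 = 311 pts.
Max-entry greedy (repeatedly take the single best remaining cell) gives 307 pts, worse by 4.
Next-best assignment: Costa→Ops role, Okafor→Backend role, Huang→Design role, Kapoor→QA role = 307 pts.
Checked against all permutations: 311 pts is optimal.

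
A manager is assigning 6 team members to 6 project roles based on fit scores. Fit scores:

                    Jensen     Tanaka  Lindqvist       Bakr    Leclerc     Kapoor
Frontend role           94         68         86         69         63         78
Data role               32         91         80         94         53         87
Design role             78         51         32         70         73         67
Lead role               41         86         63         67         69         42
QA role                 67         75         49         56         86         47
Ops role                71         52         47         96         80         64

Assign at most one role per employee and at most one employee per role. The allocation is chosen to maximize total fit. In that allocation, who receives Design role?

Jensen receives Design role.

Optimal: Jensen→Design role (78 pts), Tanaka→Lead role (86 pts), Lindqvist→Frontend role (86 pts), Bakr→Ops role (96 pts), Leclerc→QA role (86 pts), Kapoor→Data role (87 pts) — total 78+86+86+96+86+87 = 519 pts.
Column-greedy (each role in turn goes to its best remaining employee) gives 460 pts, worse by 59.
No other one-to-one assignment exceeds 519 pts.
Jensen's own top role is Frontend role (94 pts), but forcing Jensen→Frontend role and reassigning the rest optimally gives only 509 pts — worse by 10.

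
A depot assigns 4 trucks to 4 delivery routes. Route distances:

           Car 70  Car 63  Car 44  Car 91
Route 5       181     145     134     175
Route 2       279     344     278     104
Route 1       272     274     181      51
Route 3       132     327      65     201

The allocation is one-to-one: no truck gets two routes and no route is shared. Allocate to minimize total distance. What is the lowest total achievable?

Optimal: Car 70→Route 2 (279 km), Car 63→Route 5 (145 km), Car 44→Route 3 (65 km), Car 91→Route 1 (51 km) — total 279+145+65+51 = 540 km.
Column-greedy (each route in turn goes to its cheapest remaining truck) gives 837 km, worse by 297.

Minimum total: 540 km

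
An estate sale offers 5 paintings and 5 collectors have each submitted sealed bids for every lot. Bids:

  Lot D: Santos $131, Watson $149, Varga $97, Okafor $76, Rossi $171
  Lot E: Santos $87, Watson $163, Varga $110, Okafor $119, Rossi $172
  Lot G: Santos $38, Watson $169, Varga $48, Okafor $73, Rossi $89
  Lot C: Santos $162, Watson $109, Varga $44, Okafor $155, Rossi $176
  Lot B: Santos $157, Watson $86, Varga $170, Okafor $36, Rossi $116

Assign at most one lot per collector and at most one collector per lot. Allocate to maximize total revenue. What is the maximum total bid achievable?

Maximum total: $797

Optimal: Santos→Lot D ($131), Watson→Lot G ($169), Varga→Lot B ($170), Okafor→Lot C ($155), Rossi→Lot E ($172) — total 131+169+170+155+172 = $797.
Column-greedy (each lot in turn goes to its best remaining collector) gives $739, worse by 58.
Next-best assignment: Santos→Lot C, Watson→Lot G, Varga→Lot B, Okafor→Lot E, Rossi→Lot D = $791.
Swapping Okafor↔Varga (Okafor→Lot B $36, Varga→Lot C $44) loses 245.
Checked against all permutations: $797 is optimal.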